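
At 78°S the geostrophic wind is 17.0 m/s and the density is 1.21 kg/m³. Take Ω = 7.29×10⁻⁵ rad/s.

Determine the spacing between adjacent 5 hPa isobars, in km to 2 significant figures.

Coriolis parameter at 78°S:
f = 2Ω sin φ = 2 × 7.29×10⁻⁵ × sin 78° = 1.43×10⁻⁴ s⁻¹
Geostrophic balance rearranged: |∂P/∂n| = f ρ V_g
|∂P/∂n| = 1.43×10⁻⁴ × 1.21 × 17.0 = 2.93×10⁻³ Pa/m
Isobar spacing: Δn = ΔP/|∂P/∂n| = 500 Pa / 2.93×10⁻³ Pa/m = 170441 m ≈ 170 km

170 km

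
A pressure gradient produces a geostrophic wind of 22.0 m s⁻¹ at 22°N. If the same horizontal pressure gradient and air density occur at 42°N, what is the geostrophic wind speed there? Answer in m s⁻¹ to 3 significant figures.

12.3 m s⁻¹

With the same pressure gradient and density, V_g ∝ 1/f ∝ 1/sin φ.
V₂ = V₁ · sin φ₁ / sin φ₂ = 22.0 × sin 22° / sin 42°
V₂ = 22.0 × 0.3746/0.6691 = 12.3 m s⁻¹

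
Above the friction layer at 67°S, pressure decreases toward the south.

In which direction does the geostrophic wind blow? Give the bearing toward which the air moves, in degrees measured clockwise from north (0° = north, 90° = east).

090°

The pressure-gradient force points toward the south (bearing 180°).
Geostrophic balance: in the Southern Hemisphere the Coriolis force deflects motion to the left, so the geostrophic wind blows 90° to the left of the pressure-gradient force (low pressure on the right).
Rotating 180° by 90° counterclockwise gives 090° — the wind blows toward the east.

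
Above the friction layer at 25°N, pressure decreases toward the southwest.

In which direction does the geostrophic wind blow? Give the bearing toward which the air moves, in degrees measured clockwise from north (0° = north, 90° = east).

315°

The pressure-gradient force points toward the southwest (bearing 225°).
Geostrophic balance: in the Northern Hemisphere the Coriolis force deflects motion to the right, so the geostrophic wind blows 90° to the right of the pressure-gradient force (low pressure on the left).
Rotating 225° by 90° clockwise gives 315° — the wind blows toward the northwest.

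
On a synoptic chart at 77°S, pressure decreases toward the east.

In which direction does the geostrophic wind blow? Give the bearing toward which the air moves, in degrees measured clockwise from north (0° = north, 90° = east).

000°

The pressure-gradient force points toward the east (bearing 090°).
Geostrophic balance: in the Southern Hemisphere the Coriolis force deflects motion to the left, so the geostrophic wind blows 90° to the left of the pressure-gradient force (low pressure on the right).
Rotating 090° by 90° counterclockwise gives 000° — the wind blows toward the north.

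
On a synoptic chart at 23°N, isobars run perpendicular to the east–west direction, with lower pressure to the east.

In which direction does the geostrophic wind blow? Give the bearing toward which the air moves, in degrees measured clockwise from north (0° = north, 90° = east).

180°

The pressure-gradient force points toward the east (bearing 090°).
Geostrophic balance: in the Northern Hemisphere the Coriolis force deflects motion to the right, so the geostrophic wind blows 90° to the right of the pressure-gradient force (low pressure on the left).
Rotating 090° by 90° clockwise gives 180° — the wind blows toward the south.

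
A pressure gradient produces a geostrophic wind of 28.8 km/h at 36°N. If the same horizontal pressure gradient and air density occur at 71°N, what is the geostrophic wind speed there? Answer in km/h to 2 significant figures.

18 km/h

With the same pressure gradient and density, V_g ∝ 1/f ∝ 1/sin φ.
V₂ = V₁ · sin φ₁ / sin φ₂ = 28.8 × sin 36° / sin 71°
V₂ = 28.8 × 0.5878/0.9455 = 18 km/h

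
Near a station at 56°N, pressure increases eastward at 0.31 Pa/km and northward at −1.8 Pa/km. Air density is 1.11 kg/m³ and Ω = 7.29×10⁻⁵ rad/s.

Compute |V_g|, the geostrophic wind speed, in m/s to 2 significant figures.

14 m/s

Coriolis parameter at 56°N:
f = 2Ω sin φ = 2 × 7.29×10⁻⁵ × sin 56° = 1.21×10⁻⁴ s⁻¹
Component geostrophic relations (x east, y north):
u_g = −(1/(fρ)) ∂P/∂y,  v_g = (1/(fρ)) ∂P/∂x
u_g = −(−1.8×10⁻³)/(1.21×10⁻⁴ × 1.11) = 13.4 m/s;  v_g = (0.31×10⁻³)/(1.21×10⁻⁴ × 1.11) = 2.31 m/s
|V_g| = √(u_g² + v_g²) = 13.6 m/s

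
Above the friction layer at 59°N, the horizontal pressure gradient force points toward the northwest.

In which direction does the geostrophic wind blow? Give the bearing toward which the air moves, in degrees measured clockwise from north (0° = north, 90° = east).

The pressure-gradient force points toward the northwest (bearing 315°).
Geostrophic balance: in the Northern Hemisphere the Coriolis force deflects motion to the right, so the geostrophic wind blows 90° to the right of the pressure-gradient force (low pressure on the left).
Rotating 315° by 90° clockwise gives 045° — the wind blows toward the northeast.

045°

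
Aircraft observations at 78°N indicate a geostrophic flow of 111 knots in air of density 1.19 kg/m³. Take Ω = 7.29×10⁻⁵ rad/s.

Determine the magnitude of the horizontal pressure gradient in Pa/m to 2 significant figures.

Coriolis parameter at 78°N:
f = 2Ω sin φ = 2 × 7.29×10⁻⁵ × sin 78° = 1.43×10⁻⁴ s⁻¹
Wind speed in SI: 111 knots = 57.1 m/s
Geostrophic balance rearranged: |∂P/∂n| = f ρ V_g
|∂P/∂n| = 1.43×10⁻⁴ × 1.19 × 57.1 = 9.69×10⁻³ Pa/m

9.7×10⁻³ Pa/m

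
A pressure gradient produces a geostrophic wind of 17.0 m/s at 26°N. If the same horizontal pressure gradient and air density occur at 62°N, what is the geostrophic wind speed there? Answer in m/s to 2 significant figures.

8.4 m/s

With the same pressure gradient and density, V_g ∝ 1/f ∝ 1/sin φ.
V₂ = V₁ · sin φ₁ / sin φ₂ = 17.0 × sin 26° / sin 62°
V₂ = 17.0 × 0.4384/0.8829 = 8.4 m/s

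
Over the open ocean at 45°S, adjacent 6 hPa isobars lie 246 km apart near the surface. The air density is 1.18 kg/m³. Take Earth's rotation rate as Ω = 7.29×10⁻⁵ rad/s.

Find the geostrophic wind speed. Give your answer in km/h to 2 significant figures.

72 km/h

Coriolis parameter at 45°S:
f = 2Ω sin φ = 2 × 7.29×10⁻⁵ × sin 45° = 1.03×10⁻⁴ s⁻¹
Pressure gradient: |∂P/∂n| = 600 Pa / 246000 m = 2.44×10⁻³ Pa/m
Geostrophic balance (pressure-gradient force = Coriolis force):
V_g = (1/(fρ)) |∂P/∂n| = 2.44×10⁻³ / (1.03×10⁻⁴ × 1.18) = 20.0 m/s
Converting: 20.0 m/s × 3.6 = 72 km/h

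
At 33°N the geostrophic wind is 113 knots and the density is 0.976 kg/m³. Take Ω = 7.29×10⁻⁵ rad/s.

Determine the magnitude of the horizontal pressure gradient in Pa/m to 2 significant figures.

4.5×10⁻³ Pa/m

Coriolis parameter at 33°N:
f = 2Ω sin φ = 2 × 7.29×10⁻⁵ × sin 33° = 7.94×10⁻⁵ s⁻¹
Wind speed in SI: 113 knots = 58.1 m/s
Geostrophic balance rearranged: |∂P/∂n| = f ρ V_g
|∂P/∂n| = 7.94×10⁻⁵ × 0.976 × 58.1 = 4.51×10⁻³ Pa/m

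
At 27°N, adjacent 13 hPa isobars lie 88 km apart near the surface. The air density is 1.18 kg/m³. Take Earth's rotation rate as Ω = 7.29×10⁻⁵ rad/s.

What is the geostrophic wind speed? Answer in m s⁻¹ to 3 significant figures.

189 m s⁻¹

Coriolis parameter at 27°N:
f = 2Ω sin φ = 2 × 7.29×10⁻⁵ × sin 27° = 6.62×10⁻⁵ s⁻¹
Pressure gradient: |∂P/∂n| = 1300 Pa / 88000 m = 1.48×10⁻² Pa/m
Geostrophic balance (pressure-gradient force = Coriolis force):
V_g = (1/(fρ)) |∂P/∂n| = 1.48×10⁻² / (6.62×10⁻⁵ × 1.18) = 189 m/s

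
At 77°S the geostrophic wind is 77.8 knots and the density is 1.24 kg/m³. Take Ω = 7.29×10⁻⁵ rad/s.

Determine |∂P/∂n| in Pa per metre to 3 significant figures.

7.05×10⁻³ Pa/m

Coriolis parameter at 77°S:
f = 2Ω sin φ = 2 × 7.29×10⁻⁵ × sin 77° = 1.42×10⁻⁴ s⁻¹
Wind speed in SI: 77.8 knots = 40.0 m/s
Geostrophic balance rearranged: |∂P/∂n| = f ρ V_g
|∂P/∂n| = 1.42×10⁻⁴ × 1.24 × 40.0 = 7.05×10⁻³ Pa/m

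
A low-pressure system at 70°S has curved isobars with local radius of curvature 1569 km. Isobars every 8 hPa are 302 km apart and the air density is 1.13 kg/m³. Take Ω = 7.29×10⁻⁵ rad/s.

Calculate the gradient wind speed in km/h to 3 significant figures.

Coriolis parameter at 70°S:
f = 2Ω sin φ = 2 × 7.29×10⁻⁵ × sin 70° = 1.37×10⁻⁴ s⁻¹
Pressure gradient: |∂P/∂n| = 800 Pa / 302000 m = 2.65×10⁻³ Pa/m
Geostrophic speed: V_g = |∂P/∂n|/(fρ) = 2.65×10⁻³/(1.37×10⁻⁴ × 1.13) = 17.1 m/s
Around a low, centrifugal force acts outward with Coriolis, so pressure-gradient force balances both:
(1/ρ)|∂P/∂n| = fV + V²/R  →  V² + fR·V − fR·V_g = 0
With fR = 1.37×10⁻⁴ × 1569×10³ m = 215 m/s:
V = [−fR + √((fR)² + 4 fR V_g)]/2 = [−215 + √(215² + 4×215×17.1)]/2 = 15.9 m/s
Subgeostrophic (V < V_g = 17.1 m/s), as expected around a low.
Converting: 15.9 m/s × 3.6 = 57.3 km/h

57.3 km/h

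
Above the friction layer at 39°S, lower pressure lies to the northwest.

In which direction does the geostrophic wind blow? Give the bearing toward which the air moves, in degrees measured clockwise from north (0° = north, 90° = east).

225°

The pressure-gradient force points toward the northwest (bearing 315°).
Geostrophic balance: in the Southern Hemisphere the Coriolis force deflects motion to the left, so the geostrophic wind blows 90° to the left of the pressure-gradient force (low pressure on the right).
Rotating 315° by 90° counterclockwise gives 225° — the wind blows toward the southwest.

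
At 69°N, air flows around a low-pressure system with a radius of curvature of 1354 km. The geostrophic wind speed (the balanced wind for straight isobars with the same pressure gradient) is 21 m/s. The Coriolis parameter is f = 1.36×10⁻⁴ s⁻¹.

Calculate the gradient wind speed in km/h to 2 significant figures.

69 km/h

Around a low, centrifugal force acts outward with Coriolis, so pressure-gradient force balances both:
(1/ρ)|∂P/∂n| = fV + V²/R  →  V² + fR·V − fR·V_g = 0
With fR = 1.36×10⁻⁴ × 1354×10³ m = 184 m/s:
V = [−fR + √((fR)² + 4 fR V_g)]/2 = [−184 + √(184² + 4×184×21)]/2 = 19 m/s
Subgeostrophic (V < V_g = 21 m/s), as expected around a low.
Converting: 19 m/s × 3.6 = 69 km/h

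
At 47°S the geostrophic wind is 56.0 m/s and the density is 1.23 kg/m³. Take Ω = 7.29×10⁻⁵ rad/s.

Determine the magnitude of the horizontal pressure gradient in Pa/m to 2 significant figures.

Coriolis parameter at 47°S:
f = 2Ω sin φ = 2 × 7.29×10⁻⁵ × sin 47° = 1.07×10⁻⁴ s⁻¹
Geostrophic balance rearranged: |∂P/∂n| = f ρ V_g
|∂P/∂n| = 1.07×10⁻⁴ × 1.23 × 56.0 = 7.34×10⁻³ Pa/m

7.3×10⁻³ Pa/m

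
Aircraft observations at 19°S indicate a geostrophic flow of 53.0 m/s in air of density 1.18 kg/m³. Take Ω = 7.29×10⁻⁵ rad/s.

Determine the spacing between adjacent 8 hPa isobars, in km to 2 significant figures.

Coriolis parameter at 19°S:
f = 2Ω sin φ = 2 × 7.29×10⁻⁵ × sin 19° = 4.75×10⁻⁵ s⁻¹
Geostrophic balance rearranged: |∂P/∂n| = f ρ V_g
|∂P/∂n| = 4.75×10⁻⁵ × 1.18 × 53.0 = 2.97×10⁻³ Pa/m
Isobar spacing: Δn = ΔP/|∂P/∂n| = 800 Pa / 2.97×10⁻³ Pa/m = 269484 m ≈ 270 km

270 km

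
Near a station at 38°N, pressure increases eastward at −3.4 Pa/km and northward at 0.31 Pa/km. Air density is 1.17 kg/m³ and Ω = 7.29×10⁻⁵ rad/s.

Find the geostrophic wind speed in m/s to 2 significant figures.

Coriolis parameter at 38°N:
f = 2Ω sin φ = 2 × 7.29×10⁻⁵ × sin 38° = 8.98×10⁻⁵ s⁻¹
Component geostrophic relations (x east, y north):
u_g = −(1/(fρ)) ∂P/∂y,  v_g = (1/(fρ)) ∂P/∂x
u_g = −(0.31×10⁻³)/(8.98×10⁻⁵ × 1.17) = −2.95 m/s;  v_g = (−3.4×10⁻³)/(8.98×10⁻⁵ × 1.17) = −32.4 m/s
|V_g| = √(u_g² + v_g²) = 32.5 m/s

33 m/s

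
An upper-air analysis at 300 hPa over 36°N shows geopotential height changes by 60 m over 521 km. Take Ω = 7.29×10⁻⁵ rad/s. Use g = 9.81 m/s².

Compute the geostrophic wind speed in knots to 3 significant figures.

Coriolis parameter at 36°N:
f = 2Ω sin φ = 2 × 7.29×10⁻⁵ × sin 36° = 8.57×10⁻⁵ s⁻¹
Height gradient: |∂Z/∂n| = 60 m / 521000 m = 1.15×10⁻⁴
On a pressure surface, geostrophic balance gives V_g = (g/f)|∂Z/∂n|:
V_g = 9.81 × 1.15×10⁻⁴ / 8.57×10⁻⁵ = 13.2 m/s
Converting: 13.2 m/s × 1.944 = 25.6 knots

25.6 knots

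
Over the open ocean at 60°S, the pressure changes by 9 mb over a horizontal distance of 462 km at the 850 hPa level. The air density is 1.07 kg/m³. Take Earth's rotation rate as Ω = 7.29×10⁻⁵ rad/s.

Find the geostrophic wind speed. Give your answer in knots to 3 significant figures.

28.0 knots

Coriolis parameter at 60°S:
f = 2Ω sin φ = 2 × 7.29×10⁻⁵ × sin 60° = 1.26×10⁻⁴ s⁻¹
Pressure gradient: |∂P/∂n| = 900 Pa / 462000 m = 1.95×10⁻³ Pa/m
Geostrophic balance (pressure-gradient force = Coriolis force):
V_g = (1/(fρ)) |∂P/∂n| = 1.95×10⁻³ / (1.26×10⁻⁴ × 1.07) = 14.4 m/s
Converting: 14.4 m/s × 1.944 = 28.0 knots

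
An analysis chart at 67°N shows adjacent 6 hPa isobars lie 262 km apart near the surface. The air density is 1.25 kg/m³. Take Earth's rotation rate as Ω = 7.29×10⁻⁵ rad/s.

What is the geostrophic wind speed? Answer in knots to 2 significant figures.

Coriolis parameter at 67°N:
f = 2Ω sin φ = 2 × 7.29×10⁻⁵ × sin 67° = 1.34×10⁻⁴ s⁻¹
Pressure gradient: |∂P/∂n| = 600 Pa / 262000 m = 2.29×10⁻³ Pa/m
Geostrophic balance (pressure-gradient force = Coriolis force):
V_g = (1/(fρ)) |∂P/∂n| = 2.29×10⁻³ / (1.34×10⁻⁴ × 1.25) = 13.7 m/s
Converting: 13.7 m/s × 1.944 = 27 knots

27 knots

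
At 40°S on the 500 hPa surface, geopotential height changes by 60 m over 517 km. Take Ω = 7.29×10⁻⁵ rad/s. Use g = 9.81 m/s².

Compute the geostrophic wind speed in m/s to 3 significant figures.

Coriolis parameter at 40°S:
f = 2Ω sin φ = 2 × 7.29×10⁻⁵ × sin 40° = 9.37×10⁻⁵ s⁻¹
Height gradient: |∂Z/∂n| = 60 m / 517000 m = 1.16×10⁻⁴
On a pressure surface, geostrophic balance gives V_g = (g/f)|∂Z/∂n|:
V_g = 9.81 × 1.16×10⁻⁴ / 9.37×10⁻⁵ = 12.1 m/s

12.1 m/s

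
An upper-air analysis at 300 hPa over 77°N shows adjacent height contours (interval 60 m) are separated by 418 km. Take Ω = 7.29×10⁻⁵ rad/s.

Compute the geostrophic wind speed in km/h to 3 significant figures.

35.7 km/h

Coriolis parameter at 77°N:
f = 2Ω sin φ = 2 × 7.29×10⁻⁵ × sin 77° = 1.42×10⁻⁴ s⁻¹
Height gradient: |∂Z/∂n| = 60 m / 418000 m = 1.44×10⁻⁴
On a pressure surface, geostrophic balance gives V_g = (g/f)|∂Z/∂n|:
V_g = 9.81 × 1.44×10⁻⁴ / 1.42×10⁻⁴ = 9.91 m/s
Converting: 9.91 m/s × 3.6 = 35.7 km/h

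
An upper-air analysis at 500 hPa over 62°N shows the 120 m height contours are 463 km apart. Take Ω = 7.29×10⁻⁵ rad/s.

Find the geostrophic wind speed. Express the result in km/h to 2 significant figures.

71 km/h

Coriolis parameter at 62°N:
f = 2Ω sin φ = 2 × 7.29×10⁻⁵ × sin 62° = 1.29×10⁻⁴ s⁻¹
Height gradient: |∂Z/∂n| = 120 m / 463000 m = 2.59×10⁻⁴
On a pressure surface, geostrophic balance gives V_g = (g/f)|∂Z/∂n|:
V_g = 9.81 × 2.59×10⁻⁴ / 1.29×10⁻⁴ = 19.8 m/s
Converting: 19.8 m/s × 3.6 = 71 km/h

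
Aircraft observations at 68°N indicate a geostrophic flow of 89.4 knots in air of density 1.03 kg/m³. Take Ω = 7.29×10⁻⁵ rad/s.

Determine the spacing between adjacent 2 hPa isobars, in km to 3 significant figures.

Coriolis parameter at 68°N:
f = 2Ω sin φ = 2 × 7.29×10⁻⁵ × sin 68° = 1.35×10⁻⁴ s⁻¹
Wind speed in SI: 89.4 knots = 46.0 m/s
Geostrophic balance rearranged: |∂P/∂n| = f ρ V_g
|∂P/∂n| = 1.35×10⁻⁴ × 1.03 × 46.0 = 6.40×10⁻³ Pa/m
Isobar spacing: Δn = ΔP/|∂P/∂n| = 200 Pa / 6.40×10⁻³ Pa/m = 31232 m ≈ 31.2 km

31.2 km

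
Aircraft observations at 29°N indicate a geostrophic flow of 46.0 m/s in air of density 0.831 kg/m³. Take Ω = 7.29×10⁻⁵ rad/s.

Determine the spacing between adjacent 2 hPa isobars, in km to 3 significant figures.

74.0 km

Coriolis parameter at 29°N:
f = 2Ω sin φ = 2 × 7.29×10⁻⁵ × sin 29° = 7.07×10⁻⁵ s⁻¹
Geostrophic balance rearranged: |∂P/∂n| = f ρ V_g
|∂P/∂n| = 7.07×10⁻⁵ × 0.831 × 46.0 = 2.70×10⁻³ Pa/m
Isobar spacing: Δn = ΔP/|∂P/∂n| = 200 Pa / 2.70×10⁻³ Pa/m = 74019 m ≈ 74.0 km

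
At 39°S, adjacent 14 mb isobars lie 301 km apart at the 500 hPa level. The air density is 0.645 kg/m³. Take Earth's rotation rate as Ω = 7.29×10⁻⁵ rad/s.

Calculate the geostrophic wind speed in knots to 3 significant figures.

Coriolis parameter at 39°S:
f = 2Ω sin φ = 2 × 7.29×10⁻⁵ × sin 39° = 9.18×10⁻⁵ s⁻¹
Pressure gradient: |∂P/∂n| = 1400 Pa / 301000 m = 4.65×10⁻³ Pa/m
Geostrophic balance (pressure-gradient force = Coriolis force):
V_g = (1/(fρ)) |∂P/∂n| = 4.65×10⁻³ / (9.18×10⁻⁵ × 0.645) = 78.6 m/s
Converting: 78.6 m/s × 1.944 = 153 knots

153 knots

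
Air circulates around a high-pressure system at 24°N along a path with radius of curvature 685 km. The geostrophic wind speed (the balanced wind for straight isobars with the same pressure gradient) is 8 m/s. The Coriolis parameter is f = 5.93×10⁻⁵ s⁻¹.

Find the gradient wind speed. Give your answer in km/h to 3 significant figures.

Around a high, pressure-gradient force acts outward with centrifugal, so Coriolis balances both:
fV = (1/ρ)|∂P/∂n| + V²/R  →  V² − fR·V + fR·V_g = 0
With fR = 5.93×10⁻⁵ × 685×10³ m = 40.6 m/s:
V = [fR − √((fR)² − 4 fR V_g)]/2 = [40.6 − √(40.6² − 4×40.6×8)]/2 = 11 m/s
Supergeostrophic (V > V_g = 8 m/s), as expected around a high.
Converting: 11 m/s × 3.6 = 39.4 km/h

39.4 km/h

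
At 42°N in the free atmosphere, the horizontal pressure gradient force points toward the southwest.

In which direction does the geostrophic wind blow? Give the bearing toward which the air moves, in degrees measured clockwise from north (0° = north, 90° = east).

The pressure-gradient force points toward the southwest (bearing 225°).
Geostrophic balance: in the Northern Hemisphere the Coriolis force deflects motion to the right, so the geostrophic wind blows 90° to the right of the pressure-gradient force (low pressure on the left).
Rotating 225° by 90° clockwise gives 315° — the wind blows toward the northwest.

315°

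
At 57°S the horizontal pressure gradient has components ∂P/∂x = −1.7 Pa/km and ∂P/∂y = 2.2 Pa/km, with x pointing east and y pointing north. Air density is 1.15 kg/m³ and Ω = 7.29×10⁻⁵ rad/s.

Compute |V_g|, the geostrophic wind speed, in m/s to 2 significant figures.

Coriolis parameter at 57°S:
f = 2Ω sin φ = 2 × 7.29×10⁻⁵ × sin 57° = 1.22×10⁻⁴ s⁻¹
In the Southern Hemisphere f is negative: f = −1.22×10⁻⁴ s⁻¹.
Component geostrophic relations (x east, y north):
u_g = −(1/(fρ)) ∂P/∂y,  v_g = (1/(fρ)) ∂P/∂x
u_g = −(2.2×10⁻³)/(−1.22×10⁻⁴ × 1.15) = 15.6 m/s;  v_g = (−1.7×10⁻³)/(−1.22×10⁻⁴ × 1.15) = 12.1 m/s
|V_g| = √(u_g² + v_g²) = 19.8 m/s

20 m/s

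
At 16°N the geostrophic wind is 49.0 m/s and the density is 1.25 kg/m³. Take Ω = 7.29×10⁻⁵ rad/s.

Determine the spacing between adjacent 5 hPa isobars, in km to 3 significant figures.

203 km

Coriolis parameter at 16°N:
f = 2Ω sin φ = 2 × 7.29×10⁻⁵ × sin 16° = 4.02×10⁻⁵ s⁻¹
Geostrophic balance rearranged: |∂P/∂n| = f ρ V_g
|∂P/∂n| = 4.02×10⁻⁵ × 1.25 × 49.0 = 2.46×10⁻³ Pa/m
Isobar spacing: Δn = ΔP/|∂P/∂n| = 500 Pa / 2.46×10⁻³ Pa/m = 203127 m ≈ 203 km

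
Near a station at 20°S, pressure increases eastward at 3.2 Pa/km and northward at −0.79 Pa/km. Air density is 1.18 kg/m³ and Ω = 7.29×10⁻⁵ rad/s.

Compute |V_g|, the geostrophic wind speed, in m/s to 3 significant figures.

56.0 m/s

Coriolis parameter at 20°S:
f = 2Ω sin φ = 2 × 7.29×10⁻⁵ × sin 20° = 4.99×10⁻⁵ s⁻¹
In the Southern Hemisphere f is negative: f = −4.99×10⁻⁵ s⁻¹.
Component geostrophic relations (x east, y north):
u_g = −(1/(fρ)) ∂P/∂y,  v_g = (1/(fρ)) ∂P/∂x
u_g = −(−0.79×10⁻³)/(−4.99×10⁻⁵ × 1.18) = −13.4 m/s;  v_g = (3.2×10⁻³)/(−4.99×10⁻⁵ × 1.18) = −54.4 m/s
|V_g| = √(u_g² + v_g²) = 56.0 m/s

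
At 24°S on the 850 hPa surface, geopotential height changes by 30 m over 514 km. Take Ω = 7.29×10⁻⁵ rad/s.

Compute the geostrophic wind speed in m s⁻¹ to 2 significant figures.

Coriolis parameter at 24°S:
f = 2Ω sin φ = 2 × 7.29×10⁻⁵ × sin 24° = 5.93×10⁻⁵ s⁻¹
Height gradient: |∂Z/∂n| = 30 m / 514000 m = 5.84×10⁻⁵
On a pressure surface, geostrophic balance gives V_g = (g/f)|∂Z/∂n|:
V_g = 9.81 × 5.84×10⁻⁵ / 5.93×10⁻⁵ = 9.66 m/s

9.7 m s⁻¹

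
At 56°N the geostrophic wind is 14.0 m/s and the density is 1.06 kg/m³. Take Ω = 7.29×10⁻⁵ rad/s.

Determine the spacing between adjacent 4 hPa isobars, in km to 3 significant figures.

223 km

Coriolis parameter at 56°N:
f = 2Ω sin φ = 2 × 7.29×10⁻⁵ × sin 56° = 1.21×10⁻⁴ s⁻¹
Geostrophic balance rearranged: |∂P/∂n| = f ρ V_g
|∂P/∂n| = 1.21×10⁻⁴ × 1.06 × 14.0 = 1.79×10⁻³ Pa/m
Isobar spacing: Δn = ΔP/|∂P/∂n| = 400 Pa / 1.79×10⁻³ Pa/m = 222995 m ≈ 223 km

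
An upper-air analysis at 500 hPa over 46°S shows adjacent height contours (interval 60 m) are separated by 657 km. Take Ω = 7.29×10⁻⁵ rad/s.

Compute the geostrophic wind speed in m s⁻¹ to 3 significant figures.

Coriolis parameter at 46°S:
f = 2Ω sin φ = 2 × 7.29×10⁻⁵ × sin 46° = 1.05×10⁻⁴ s⁻¹
Height gradient: |∂Z/∂n| = 60 m / 657000 m = 9.13×10⁻⁵
On a pressure surface, geostrophic balance gives V_g = (g/f)|∂Z/∂n|:
V_g = 9.81 × 9.13×10⁻⁵ / 1.05×10⁻⁴ = 8.54 m/s

8.54 m s⁻¹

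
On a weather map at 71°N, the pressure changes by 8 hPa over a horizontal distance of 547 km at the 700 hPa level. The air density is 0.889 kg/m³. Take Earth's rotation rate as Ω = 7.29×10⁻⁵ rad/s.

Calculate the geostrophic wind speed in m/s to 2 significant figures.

Coriolis parameter at 71°N:
f = 2Ω sin φ = 2 × 7.29×10⁻⁵ × sin 71° = 1.38×10⁻⁴ s⁻¹
Pressure gradient: |∂P/∂n| = 800 Pa / 547000 m = 1.46×10⁻³ Pa/m
Geostrophic balance (pressure-gradient force = Coriolis force):
V_g = (1/(fρ)) |∂P/∂n| = 1.46×10⁻³ / (1.38×10⁻⁴ × 0.889) = 11.9 m/s

12 m/s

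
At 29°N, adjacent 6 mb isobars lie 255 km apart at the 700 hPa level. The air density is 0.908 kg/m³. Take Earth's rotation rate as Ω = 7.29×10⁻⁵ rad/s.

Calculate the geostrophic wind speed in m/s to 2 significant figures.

Coriolis parameter at 29°N:
f = 2Ω sin φ = 2 × 7.29×10⁻⁵ × sin 29° = 7.07×10⁻⁵ s⁻¹
Pressure gradient: |∂P/∂n| = 600 Pa / 255000 m = 2.35×10⁻³ Pa/m
Geostrophic balance (pressure-gradient force = Coriolis force):
V_g = (1/(fρ)) |∂P/∂n| = 2.35×10⁻³ / (7.07×10⁻⁵ × 0.908) = 36.7 m/s

37 m/s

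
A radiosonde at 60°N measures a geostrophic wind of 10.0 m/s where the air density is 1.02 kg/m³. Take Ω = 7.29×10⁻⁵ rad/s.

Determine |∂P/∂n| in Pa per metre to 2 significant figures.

1.3×10⁻³ Pa/m

Coriolis parameter at 60°N:
f = 2Ω sin φ = 2 × 7.29×10⁻⁵ × sin 60° = 1.26×10⁻⁴ s⁻¹
Geostrophic balance rearranged: |∂P/∂n| = f ρ V_g
|∂P/∂n| = 1.26×10⁻⁴ × 1.02 × 10.0 = 1.29×10⁻³ Pa/m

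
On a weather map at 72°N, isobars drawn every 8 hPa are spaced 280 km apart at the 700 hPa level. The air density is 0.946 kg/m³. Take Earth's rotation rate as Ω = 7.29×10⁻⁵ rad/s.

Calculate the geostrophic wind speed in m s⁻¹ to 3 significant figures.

Coriolis parameter at 72°N:
f = 2Ω sin φ = 2 × 7.29×10⁻⁵ × sin 72° = 1.39×10⁻⁴ s⁻¹
Pressure gradient: |∂P/∂n| = 800 Pa / 280000 m = 2.86×10⁻³ Pa/m
Geostrophic balance (pressure-gradient force = Coriolis force):
V_g = (1/(fρ)) |∂P/∂n| = 2.86×10⁻³ / (1.39×10⁻⁴ × 0.946) = 21.8 m/s

21.8 m s⁻¹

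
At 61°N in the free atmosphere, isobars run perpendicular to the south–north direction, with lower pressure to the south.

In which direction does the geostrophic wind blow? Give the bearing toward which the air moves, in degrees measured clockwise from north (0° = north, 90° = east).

The pressure-gradient force points toward the south (bearing 180°).
Geostrophic balance: in the Northern Hemisphere the Coriolis force deflects motion to the right, so the geostrophic wind blows 90° to the right of the pressure-gradient force (low pressure on the left).
Rotating 180° by 90° clockwise gives 270° — the wind blows toward the west.

270°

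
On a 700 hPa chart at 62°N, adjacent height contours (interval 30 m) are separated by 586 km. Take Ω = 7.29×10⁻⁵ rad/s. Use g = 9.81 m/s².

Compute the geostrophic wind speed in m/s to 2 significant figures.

3.9 m/s

Coriolis parameter at 62°N:
f = 2Ω sin φ = 2 × 7.29×10⁻⁵ × sin 62° = 1.29×10⁻⁴ s⁻¹
Height gradient: |∂Z/∂n| = 30 m / 586000 m = 5.12×10⁻⁵
On a pressure surface, geostrophic balance gives V_g = (g/f)|∂Z/∂n|:
V_g = 9.81 × 5.12×10⁻⁵ / 1.29×10⁻⁴ = 3.90 m/s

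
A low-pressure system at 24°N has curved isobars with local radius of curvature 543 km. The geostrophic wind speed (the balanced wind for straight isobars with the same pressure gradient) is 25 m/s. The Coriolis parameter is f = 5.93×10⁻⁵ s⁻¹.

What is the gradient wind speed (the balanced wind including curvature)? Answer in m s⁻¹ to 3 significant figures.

16.5 m s⁻¹

Around a low, centrifugal force acts outward with Coriolis, so pressure-gradient force balances both:
(1/ρ)|∂P/∂n| = fV + V²/R  →  V² + fR·V − fR·V_g = 0
With fR = 5.93×10⁻⁵ × 543×10³ m = 32.2 m/s:
V = [−fR + √((fR)² + 4 fR V_g)]/2 = [−32.2 + √(32.2² + 4×32.2×25)]/2 = 16.5 m/s
Subgeostrophic (V < V_g = 25 m/s), as expected around a low.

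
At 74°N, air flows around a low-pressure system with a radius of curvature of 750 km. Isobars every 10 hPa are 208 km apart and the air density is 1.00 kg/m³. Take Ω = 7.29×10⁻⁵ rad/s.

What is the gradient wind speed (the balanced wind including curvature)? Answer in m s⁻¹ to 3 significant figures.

27.2 m s⁻¹

Coriolis parameter at 74°N:
f = 2Ω sin φ = 2 × 7.29×10⁻⁵ × sin 74° = 1.40×10⁻⁴ s⁻¹
Pressure gradient: |∂P/∂n| = 1000 Pa / 208000 m = 4.81×10⁻³ Pa/m
Geostrophic speed: V_g = |∂P/∂n|/(fρ) = 4.81×10⁻³/(1.40×10⁻⁴ × 1.00) = 34.3 m/s
Around a low, centrifugal force acts outward with Coriolis, so pressure-gradient force balances both:
(1/ρ)|∂P/∂n| = fV + V²/R  →  V² + fR·V − fR·V_g = 0
With fR = 1.40×10⁻⁴ × 750×10³ m = 105 m/s:
V = [−fR + √((fR)² + 4 fR V_g)]/2 = [−105 + √(105² + 4×105×34.3)]/2 = 27.2 m/s
Subgeostrophic (V < V_g = 34.3 m/s), as expected around a low.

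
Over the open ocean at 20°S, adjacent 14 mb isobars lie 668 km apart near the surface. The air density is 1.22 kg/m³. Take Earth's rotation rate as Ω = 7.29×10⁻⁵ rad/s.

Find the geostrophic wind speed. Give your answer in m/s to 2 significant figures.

Coriolis parameter at 20°S:
f = 2Ω sin φ = 2 × 7.29×10⁻⁵ × sin 20° = 4.99×10⁻⁵ s⁻¹
Pressure gradient: |∂P/∂n| = 1400 Pa / 668000 m = 2.10×10⁻³ Pa/m
Geostrophic balance (pressure-gradient force = Coriolis force):
V_g = (1/(fρ)) |∂P/∂n| = 2.10×10⁻³ / (4.99×10⁻⁵ × 1.22) = 34.4 m/s

34 m/s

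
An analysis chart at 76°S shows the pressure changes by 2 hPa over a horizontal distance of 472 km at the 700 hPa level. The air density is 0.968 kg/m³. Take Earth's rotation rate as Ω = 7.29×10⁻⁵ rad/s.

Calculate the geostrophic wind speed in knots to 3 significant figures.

6.01 knots

Coriolis parameter at 76°S:
f = 2Ω sin φ = 2 × 7.29×10⁻⁵ × sin 76° = 1.41×10⁻⁴ s⁻¹
Pressure gradient: |∂P/∂n| = 200 Pa / 472000 m = 4.24×10⁻⁴ Pa/m
Geostrophic balance (pressure-gradient force = Coriolis force):
V_g = (1/(fρ)) |∂P/∂n| = 4.24×10⁻⁴ / (1.41×10⁻⁴ × 0.968) = 3.09 m/s
Converting: 3.09 m/s × 1.944 = 6.01 knots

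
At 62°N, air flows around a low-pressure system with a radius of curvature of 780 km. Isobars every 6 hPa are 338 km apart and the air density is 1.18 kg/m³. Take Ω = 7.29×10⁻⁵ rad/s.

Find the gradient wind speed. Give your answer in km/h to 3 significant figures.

38.1 km/h

Coriolis parameter at 62°N:
f = 2Ω sin φ = 2 × 7.29×10⁻⁵ × sin 62° = 1.29×10⁻⁴ s⁻¹
Pressure gradient: |∂P/∂n| = 600 Pa / 338000 m = 1.78×10⁻³ Pa/m
Geostrophic speed: V_g = |∂P/∂n|/(fρ) = 1.78×10⁻³/(1.29×10⁻⁴ × 1.18) = 11.7 m/s
Around a low, centrifugal force acts outward with Coriolis, so pressure-gradient force balances both:
(1/ρ)|∂P/∂n| = fV + V²/R  →  V² + fR·V − fR·V_g = 0
With fR = 1.29×10⁻⁴ × 780×10³ m = 100 m/s:
V = [−fR + √((fR)² + 4 fR V_g)]/2 = [−100 + √(100² + 4×100×11.7)]/2 = 10.6 m/s
Subgeostrophic (V < V_g = 11.7 m/s), as expected around a low.
Converting: 10.6 m/s × 3.6 = 38.1 km/h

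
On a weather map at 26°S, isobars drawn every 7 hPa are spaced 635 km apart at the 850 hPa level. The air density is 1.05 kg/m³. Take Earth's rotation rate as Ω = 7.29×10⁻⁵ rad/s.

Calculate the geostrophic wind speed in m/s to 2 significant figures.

Coriolis parameter at 26°S:
f = 2Ω sin φ = 2 × 7.29×10⁻⁵ × sin 26° = 6.39×10⁻⁵ s⁻¹
Pressure gradient: |∂P/∂n| = 700 Pa / 635000 m = 1.10×10⁻³ Pa/m
Geostrophic balance (pressure-gradient force = Coriolis force):
V_g = (1/(fρ)) |∂P/∂n| = 1.10×10⁻³ / (6.39×10⁻⁵ × 1.05) = 16.4 m/s

16 m/s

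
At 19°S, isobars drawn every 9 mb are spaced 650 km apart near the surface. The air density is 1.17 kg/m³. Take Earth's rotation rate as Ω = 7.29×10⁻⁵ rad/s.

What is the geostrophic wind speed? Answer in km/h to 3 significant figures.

89.8 km/h

Coriolis parameter at 19°S:
f = 2Ω sin φ = 2 × 7.29×10⁻⁵ × sin 19° = 4.75×10⁻⁵ s⁻¹
Pressure gradient: |∂P/∂n| = 900 Pa / 650000 m = 1.38×10⁻³ Pa/m
Geostrophic balance (pressure-gradient force = Coriolis force):
V_g = (1/(fρ)) |∂P/∂n| = 1.38×10⁻³ / (4.75×10⁻⁵ × 1.17) = 24.9 m/s
Converting: 24.9 m/s × 3.6 = 89.8 km/h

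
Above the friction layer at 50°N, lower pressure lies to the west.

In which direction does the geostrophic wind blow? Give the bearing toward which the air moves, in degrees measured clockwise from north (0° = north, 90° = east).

The pressure-gradient force points toward the west (bearing 270°).
Geostrophic balance: in the Northern Hemisphere the Coriolis force deflects motion to the right, so the geostrophic wind blows 90° to the right of the pressure-gradient force (low pressure on the left).
Rotating 270° by 90° clockwise gives 000° — the wind blows toward the north.

000°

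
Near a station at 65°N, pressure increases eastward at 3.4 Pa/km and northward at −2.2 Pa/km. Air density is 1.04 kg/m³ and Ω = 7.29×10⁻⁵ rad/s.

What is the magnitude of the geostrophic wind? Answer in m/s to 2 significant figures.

29 m/s

Coriolis parameter at 65°N:
f = 2Ω sin φ = 2 × 7.29×10⁻⁵ × sin 65° = 1.32×10⁻⁴ s⁻¹
Component geostrophic relations (x east, y north):
u_g = −(1/(fρ)) ∂P/∂y,  v_g = (1/(fρ)) ∂P/∂x
u_g = −(−2.2×10⁻³)/(1.32×10⁻⁴ × 1.04) = 16.0 m/s;  v_g = (3.4×10⁻³)/(1.32×10⁻⁴ × 1.04) = 24.7 m/s
|V_g| = √(u_g² + v_g²) = 29.5 m/s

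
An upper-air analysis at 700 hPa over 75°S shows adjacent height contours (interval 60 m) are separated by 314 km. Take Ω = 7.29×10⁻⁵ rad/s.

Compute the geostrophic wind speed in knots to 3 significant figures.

Coriolis parameter at 75°S:
f = 2Ω sin φ = 2 × 7.29×10⁻⁵ × sin 75° = 1.41×10⁻⁴ s⁻¹
Height gradient: |∂Z/∂n| = 60 m / 314000 m = 1.91×10⁻⁴
On a pressure surface, geostrophic balance gives V_g = (g/f)|∂Z/∂n|:
V_g = 9.81 × 1.91×10⁻⁴ / 1.41×10⁻⁴ = 13.3 m/s
Converting: 13.3 m/s × 1.944 = 25.9 knots

25.9 knots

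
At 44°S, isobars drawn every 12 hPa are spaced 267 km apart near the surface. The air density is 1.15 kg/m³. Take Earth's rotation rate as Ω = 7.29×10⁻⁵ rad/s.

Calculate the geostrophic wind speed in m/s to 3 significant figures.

38.6 m/s

Coriolis parameter at 44°S:
f = 2Ω sin φ = 2 × 7.29×10⁻⁵ × sin 44° = 1.01×10⁻⁴ s⁻¹
Pressure gradient: |∂P/∂n| = 1200 Pa / 267000 m = 4.49×10⁻³ Pa/m
Geostrophic balance (pressure-gradient force = Coriolis force):
V_g = (1/(fρ)) |∂P/∂n| = 4.49×10⁻³ / (1.01×10⁻⁴ × 1.15) = 38.6 m/s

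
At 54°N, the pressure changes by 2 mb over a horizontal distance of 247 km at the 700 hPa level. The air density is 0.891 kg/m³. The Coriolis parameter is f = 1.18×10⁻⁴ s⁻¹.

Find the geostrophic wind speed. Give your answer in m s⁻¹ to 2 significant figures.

Pressure gradient: |∂P/∂n| = 200 Pa / 247000 m = 8.10×10⁻⁴ Pa/m
Geostrophic balance (pressure-gradient force = Coriolis force):
V_g = (1/(fρ)) |∂P/∂n| = 8.10×10⁻⁴ / (1.18×10⁻⁴ × 0.891) = 7.70 m/s

7.7 m s⁻¹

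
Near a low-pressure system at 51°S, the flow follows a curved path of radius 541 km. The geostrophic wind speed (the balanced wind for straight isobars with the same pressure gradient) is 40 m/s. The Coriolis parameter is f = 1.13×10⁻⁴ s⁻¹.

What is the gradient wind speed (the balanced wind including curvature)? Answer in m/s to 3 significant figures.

Around a low, centrifugal force acts outward with Coriolis, so pressure-gradient force balances both:
(1/ρ)|∂P/∂n| = fV + V²/R  →  V² + fR·V − fR·V_g = 0
With fR = 1.13×10⁻⁴ × 541×10³ m = 61.1 m/s:
V = [−fR + √((fR)² + 4 fR V_g)]/2 = [−61.1 + √(61.1² + 4×61.1×40)]/2 = 27.6 m/s
Subgeostrophic (V < V_g = 40 m/s), as expected around a low.

27.6 m/s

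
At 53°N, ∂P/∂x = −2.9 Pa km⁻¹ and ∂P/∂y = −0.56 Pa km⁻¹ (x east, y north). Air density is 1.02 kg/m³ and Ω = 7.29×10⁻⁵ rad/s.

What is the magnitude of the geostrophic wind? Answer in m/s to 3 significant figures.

24.9 m/s

Coriolis parameter at 53°N:
f = 2Ω sin φ = 2 × 7.29×10⁻⁵ × sin 53° = 1.16×10⁻⁴ s⁻¹
Component geostrophic relations (x east, y north):
u_g = −(1/(fρ)) ∂P/∂y,  v_g = (1/(fρ)) ∂P/∂x
u_g = −(−0.56×10⁻³)/(1.16×10⁻⁴ × 1.02) = 4.72 m/s;  v_g = (−2.9×10⁻³)/(1.16×10⁻⁴ × 1.02) = −24.4 m/s
|V_g| = √(u_g² + v_g²) = 24.9 m/s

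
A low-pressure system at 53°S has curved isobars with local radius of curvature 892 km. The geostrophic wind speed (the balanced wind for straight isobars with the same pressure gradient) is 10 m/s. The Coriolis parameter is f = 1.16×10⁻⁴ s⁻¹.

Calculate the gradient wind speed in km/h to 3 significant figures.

33.1 km/h

Around a low, centrifugal force acts outward with Coriolis, so pressure-gradient force balances both:
(1/ρ)|∂P/∂n| = fV + V²/R  →  V² + fR·V − fR·V_g = 0
With fR = 1.16×10⁻⁴ × 892×10³ m = 103 m/s:
V = [−fR + √((fR)² + 4 fR V_g)]/2 = [−103 + √(103² + 4×103×10)]/2 = 9.18 m/s
Subgeostrophic (V < V_g = 10 m/s), as expected around a low.
Converting: 9.18 m/s × 3.6 = 33.1 km/h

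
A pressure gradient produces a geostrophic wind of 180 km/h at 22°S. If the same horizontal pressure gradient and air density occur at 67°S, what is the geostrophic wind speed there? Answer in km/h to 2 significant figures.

With the same pressure gradient and density, V_g ∝ 1/f ∝ 1/sin φ.
V₂ = V₁ · sin φ₁ / sin φ₂ = 180 × sin 22° / sin 67°
V₂ = 180 × 0.3746/0.9205 = 73 km/h

73 km/h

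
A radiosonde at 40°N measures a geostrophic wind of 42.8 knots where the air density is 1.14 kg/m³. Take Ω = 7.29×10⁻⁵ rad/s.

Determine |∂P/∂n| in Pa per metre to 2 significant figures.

Coriolis parameter at 40°N:
f = 2Ω sin φ = 2 × 7.29×10⁻⁵ × sin 40° = 9.37×10⁻⁵ s⁻¹
Wind speed in SI: 42.8 knots = 22.0 m/s
Geostrophic balance rearranged: |∂P/∂n| = f ρ V_g
|∂P/∂n| = 9.37×10⁻⁵ × 1.14 × 22.0 = 2.35×10⁻³ Pa/m

2.4×10⁻³ Pa/m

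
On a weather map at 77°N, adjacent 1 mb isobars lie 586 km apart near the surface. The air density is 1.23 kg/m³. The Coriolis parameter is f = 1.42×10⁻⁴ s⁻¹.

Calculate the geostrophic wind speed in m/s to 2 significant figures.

0.98 m/s

Pressure gradient: |∂P/∂n| = 100 Pa / 586000 m = 1.71×10⁻⁴ Pa/m
Geostrophic balance (pressure-gradient force = Coriolis force):
V_g = (1/(fρ)) |∂P/∂n| = 1.71×10⁻⁴ / (1.42×10⁻⁴ × 1.23) = 0.977 m/s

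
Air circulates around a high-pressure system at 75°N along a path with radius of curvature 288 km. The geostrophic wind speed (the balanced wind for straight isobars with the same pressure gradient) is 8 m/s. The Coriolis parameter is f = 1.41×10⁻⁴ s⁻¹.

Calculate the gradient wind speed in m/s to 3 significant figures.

11.0 m/s

Around a high, pressure-gradient force acts outward with centrifugal, so Coriolis balances both:
fV = (1/ρ)|∂P/∂n| + V²/R  →  V² − fR·V + fR·V_g = 0
With fR = 1.41×10⁻⁴ × 288×10³ m = 40.6 m/s:
V = [fR − √((fR)² − 4 fR V_g)]/2 = [40.6 − √(40.6² − 4×40.6×8)]/2 = 11 m/s
Supergeostrophic (V > V_g = 8 m/s), as expected around a high.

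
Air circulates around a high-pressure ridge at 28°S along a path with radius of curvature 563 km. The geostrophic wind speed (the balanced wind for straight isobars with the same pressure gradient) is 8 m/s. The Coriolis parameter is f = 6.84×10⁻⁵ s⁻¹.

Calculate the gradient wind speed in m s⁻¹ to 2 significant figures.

Around a high, pressure-gradient force acts outward with centrifugal, so Coriolis balances both:
fV = (1/ρ)|∂P/∂n| + V²/R  →  V² − fR·V + fR·V_g = 0
With fR = 6.84×10⁻⁵ × 563×10³ m = 38.5 m/s:
V = [fR − √((fR)² − 4 fR V_g)]/2 = [38.5 − √(38.5² − 4×38.5×8)]/2 = 11.3 m/s
Supergeostrophic (V > V_g = 8 m/s), as expected around a high.

11 m s⁻¹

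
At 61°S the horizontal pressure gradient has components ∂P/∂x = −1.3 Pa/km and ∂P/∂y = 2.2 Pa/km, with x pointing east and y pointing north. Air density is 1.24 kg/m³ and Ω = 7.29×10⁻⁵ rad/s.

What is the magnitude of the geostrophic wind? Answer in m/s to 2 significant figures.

Coriolis parameter at 61°S:
f = 2Ω sin φ = 2 × 7.29×10⁻⁵ × sin 61° = 1.28×10⁻⁴ s⁻¹
In the Southern Hemisphere f is negative: f = −1.28×10⁻⁴ s⁻¹.
Component geostrophic relations (x east, y north):
u_g = −(1/(fρ)) ∂P/∂y,  v_g = (1/(fρ)) ∂P/∂x
u_g = −(2.2×10⁻³)/(−1.28×10⁻⁴ × 1.24) = 13.9 m/s;  v_g = (−1.3×10⁻³)/(−1.28×10⁻⁴ × 1.24) = 8.22 m/s
|V_g| = √(u_g² + v_g²) = 16.2 m/s

16 m/s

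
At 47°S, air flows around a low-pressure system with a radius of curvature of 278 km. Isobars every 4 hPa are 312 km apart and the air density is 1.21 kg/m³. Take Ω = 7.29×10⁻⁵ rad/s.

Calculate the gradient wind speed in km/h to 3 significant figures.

Coriolis parameter at 47°S:
f = 2Ω sin φ = 2 × 7.29×10⁻⁵ × sin 47° = 1.07×10⁻⁴ s⁻¹
Pressure gradient: |∂P/∂n| = 400 Pa / 312000 m = 1.28×10⁻³ Pa/m
Geostrophic speed: V_g = |∂P/∂n|/(fρ) = 1.28×10⁻³/(1.07×10⁻⁴ × 1.21) = 9.94 m/s
Around a low, centrifugal force acts outward with Coriolis, so pressure-gradient force balances both:
(1/ρ)|∂P/∂n| = fV + V²/R  →  V² + fR·V − fR·V_g = 0
With fR = 1.07×10⁻⁴ × 278×10³ m = 29.6 m/s:
V = [−fR + √((fR)² + 4 fR V_g)]/2 = [−29.6 + √(29.6² + 4×29.6×9.94)]/2 = 7.86 m/s
Subgeostrophic (V < V_g = 9.94 m/s), as expected around a low.
Converting: 7.86 m/s × 3.6 = 28.3 km/h

28.3 km/h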